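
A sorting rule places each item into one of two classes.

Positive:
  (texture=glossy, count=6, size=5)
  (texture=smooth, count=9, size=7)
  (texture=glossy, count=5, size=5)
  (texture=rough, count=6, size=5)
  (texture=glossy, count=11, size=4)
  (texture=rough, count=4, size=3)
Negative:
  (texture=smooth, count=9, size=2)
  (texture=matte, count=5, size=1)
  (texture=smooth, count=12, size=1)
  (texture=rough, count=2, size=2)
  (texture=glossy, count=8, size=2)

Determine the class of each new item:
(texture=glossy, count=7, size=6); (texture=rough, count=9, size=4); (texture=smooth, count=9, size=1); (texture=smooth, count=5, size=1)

Positive, Positive, Negative, Negative

The simplest hypothesis consistent with all the labels is: size ≥ 3.
(texture=glossy, count=7, size=6) — size = 6, hence Positive.
(texture=rough, count=9, size=4) — size = 4, hence Positive.
(texture=smooth, count=9, size=1) — size = 1, hence Negative.
(texture=smooth, count=5, size=1) — size = 1, hence Negative.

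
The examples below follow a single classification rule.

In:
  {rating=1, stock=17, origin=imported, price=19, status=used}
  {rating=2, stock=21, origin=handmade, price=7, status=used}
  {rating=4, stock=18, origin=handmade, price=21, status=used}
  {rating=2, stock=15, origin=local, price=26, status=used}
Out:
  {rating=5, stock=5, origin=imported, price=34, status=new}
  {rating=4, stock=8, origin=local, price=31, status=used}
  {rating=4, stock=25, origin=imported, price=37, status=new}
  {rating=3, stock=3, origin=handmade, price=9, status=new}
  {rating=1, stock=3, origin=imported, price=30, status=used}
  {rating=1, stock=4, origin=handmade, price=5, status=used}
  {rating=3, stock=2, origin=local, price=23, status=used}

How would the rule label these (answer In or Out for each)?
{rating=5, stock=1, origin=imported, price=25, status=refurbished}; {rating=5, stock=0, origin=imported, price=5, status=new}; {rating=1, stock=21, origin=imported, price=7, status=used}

The rule appears to be: status is used AND stock ≥ 15.
{rating=5, stock=1, origin=imported, price=25, status=refurbished} — status is refurbished, stock = 1, hence Out.
{rating=5, stock=0, origin=imported, price=5, status=new} — status is new, stock = 0, hence Out.
{rating=1, stock=21, origin=imported, price=7, status=used} — status is used, stock = 21, hence In.

Out, Out, In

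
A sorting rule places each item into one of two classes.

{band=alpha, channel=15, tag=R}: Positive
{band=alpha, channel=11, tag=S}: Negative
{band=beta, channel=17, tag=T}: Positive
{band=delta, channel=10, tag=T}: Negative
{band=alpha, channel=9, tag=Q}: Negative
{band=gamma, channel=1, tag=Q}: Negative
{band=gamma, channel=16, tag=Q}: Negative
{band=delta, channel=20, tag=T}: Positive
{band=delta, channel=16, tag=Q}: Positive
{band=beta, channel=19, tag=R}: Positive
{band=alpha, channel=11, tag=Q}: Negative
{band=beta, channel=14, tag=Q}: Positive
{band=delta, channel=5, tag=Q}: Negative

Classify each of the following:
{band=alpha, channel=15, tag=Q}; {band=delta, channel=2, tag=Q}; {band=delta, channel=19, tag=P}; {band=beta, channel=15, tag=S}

'Positive' ⟺ band is not gamma AND channel ≥ 14.

Positive, Negative, Positive, Positive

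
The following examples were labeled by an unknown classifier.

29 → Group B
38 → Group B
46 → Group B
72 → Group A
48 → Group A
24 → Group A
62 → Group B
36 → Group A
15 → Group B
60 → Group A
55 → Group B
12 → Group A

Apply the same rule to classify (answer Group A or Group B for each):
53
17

Group B, Group B

The rule appears to be: multiple of 4.
Group B: 53, since 53 = 4·13 + 1. Group B: 17, since 17 = 4·4 + 1.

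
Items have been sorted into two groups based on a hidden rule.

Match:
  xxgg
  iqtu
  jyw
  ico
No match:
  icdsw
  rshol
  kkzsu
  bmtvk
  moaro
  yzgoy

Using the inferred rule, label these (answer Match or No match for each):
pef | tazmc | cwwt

Match, No match, Match

The simplest hypothesis consistent with all the labels is: length ≤ 4.
pef → length 3 → Match. tazmc → length 5 → No match. cwwt → length 4 → Match.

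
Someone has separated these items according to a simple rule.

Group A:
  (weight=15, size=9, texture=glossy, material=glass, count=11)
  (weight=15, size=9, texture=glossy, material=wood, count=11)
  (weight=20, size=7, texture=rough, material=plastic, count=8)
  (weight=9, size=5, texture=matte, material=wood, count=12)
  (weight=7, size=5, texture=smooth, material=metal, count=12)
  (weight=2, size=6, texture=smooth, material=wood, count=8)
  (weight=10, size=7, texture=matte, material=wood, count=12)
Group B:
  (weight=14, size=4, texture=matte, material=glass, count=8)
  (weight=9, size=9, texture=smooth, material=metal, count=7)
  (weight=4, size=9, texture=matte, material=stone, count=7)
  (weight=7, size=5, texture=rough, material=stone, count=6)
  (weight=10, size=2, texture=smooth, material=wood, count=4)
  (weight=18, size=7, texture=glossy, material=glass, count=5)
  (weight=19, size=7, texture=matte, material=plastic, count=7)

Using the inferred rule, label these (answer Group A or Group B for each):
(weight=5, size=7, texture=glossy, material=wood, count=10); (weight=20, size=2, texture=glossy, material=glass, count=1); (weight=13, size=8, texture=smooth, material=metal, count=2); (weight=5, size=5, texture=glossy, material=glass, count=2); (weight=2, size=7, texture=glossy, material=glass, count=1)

Group A, Group B, Group B, Group B, Group B

The common property of the 'Group A' items is: count ≥ 8 AND size ≥ 5. No 'Group B' item has it.
Group A: (weight=5, size=7, texture=glossy, material=wood, count=10), since count = 10, size = 7.
Group B: (weight=20, size=2, texture=glossy, material=glass, count=1), since count = 1, size = 2.
Group B: (weight=13, size=8, texture=smooth, material=metal, count=2), since count = 2, size = 8.
Group B: (weight=5, size=5, texture=glossy, material=glass, count=2), since count = 2, size = 5.
Group B: (weight=2, size=7, texture=glossy, material=glass, count=1), since count = 1, size = 7.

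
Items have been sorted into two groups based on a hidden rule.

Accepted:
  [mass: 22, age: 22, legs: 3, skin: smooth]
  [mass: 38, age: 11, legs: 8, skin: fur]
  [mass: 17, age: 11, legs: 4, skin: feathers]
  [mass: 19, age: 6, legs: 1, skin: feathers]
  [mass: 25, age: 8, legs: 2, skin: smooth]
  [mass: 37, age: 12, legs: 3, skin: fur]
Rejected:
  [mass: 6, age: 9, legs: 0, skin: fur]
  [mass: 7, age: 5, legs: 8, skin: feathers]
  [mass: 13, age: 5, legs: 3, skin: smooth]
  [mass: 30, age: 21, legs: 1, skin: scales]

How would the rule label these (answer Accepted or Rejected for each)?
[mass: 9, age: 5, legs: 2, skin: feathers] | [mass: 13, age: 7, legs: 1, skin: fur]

Rejected, Rejected

One predicate separates the groups cleanly: mass ≥ 17 AND age ≠ 21.
Rejected: [mass: 9, age: 5, legs: 2, skin: feathers], since mass = 9, age = 5.
Rejected: [mass: 13, age: 7, legs: 1, skin: fur], since mass = 13, age = 7.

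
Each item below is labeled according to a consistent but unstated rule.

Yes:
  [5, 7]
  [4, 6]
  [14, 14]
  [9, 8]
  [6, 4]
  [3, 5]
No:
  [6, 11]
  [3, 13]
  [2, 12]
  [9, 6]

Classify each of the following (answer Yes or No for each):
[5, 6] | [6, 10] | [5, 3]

Yes, No, Yes

The distinguishing property — |first − second| ≤ 2 — holds for all the 'Yes' cases and none of the 'No' cases.
[5, 6] — |5−6| = 1, hence Yes.
[6, 10] — |6−10| = 4, hence No.
[5, 3] — |5−3| = 2, hence Yes.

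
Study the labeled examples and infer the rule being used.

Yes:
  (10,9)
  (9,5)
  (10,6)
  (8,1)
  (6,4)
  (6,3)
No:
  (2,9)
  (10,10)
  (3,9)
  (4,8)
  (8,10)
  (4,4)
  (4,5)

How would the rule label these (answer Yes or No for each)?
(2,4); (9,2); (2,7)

No, Yes, No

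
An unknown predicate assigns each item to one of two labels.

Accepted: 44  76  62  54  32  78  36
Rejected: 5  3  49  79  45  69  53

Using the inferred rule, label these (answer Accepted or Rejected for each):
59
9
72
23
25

Rejected, Rejected, Accepted, Rejected, Rejected

Looking at the examples, the only property every 'Accepted' case has and every 'Rejected' case lacks is: even.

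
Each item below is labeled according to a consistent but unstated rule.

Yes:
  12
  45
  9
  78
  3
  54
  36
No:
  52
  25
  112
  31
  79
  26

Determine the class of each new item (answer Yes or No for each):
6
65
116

Yes, No, No

All 'Yes' examples share one property — multiple of 3 — and every 'No' example lacks it.
6: Yes (6 = 3·2).
65: No (65 = 3·21 + 2).
116: No (116 = 3·38 + 2).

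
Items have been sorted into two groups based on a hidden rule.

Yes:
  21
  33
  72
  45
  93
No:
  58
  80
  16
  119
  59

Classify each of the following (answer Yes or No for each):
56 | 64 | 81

The classifier is using: multiple of 3.
56 → 56 = 3·18 + 2 → No. 64 → 64 = 3·21 + 1 → No. 81 → 81 = 3·27 → Yes.

No, No, Yes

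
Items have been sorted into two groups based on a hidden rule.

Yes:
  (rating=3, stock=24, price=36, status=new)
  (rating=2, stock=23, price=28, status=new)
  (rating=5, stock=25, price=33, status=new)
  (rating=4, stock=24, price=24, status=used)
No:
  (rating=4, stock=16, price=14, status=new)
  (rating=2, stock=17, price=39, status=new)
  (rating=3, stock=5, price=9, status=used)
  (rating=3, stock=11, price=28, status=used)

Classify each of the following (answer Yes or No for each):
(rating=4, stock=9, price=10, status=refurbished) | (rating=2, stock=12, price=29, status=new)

No, No

The simplest hypothesis consistent with all the labels is: stock ≥ 23.
(rating=4, stock=9, price=10, status=refurbished) — stock = 9, hence No.
(rating=2, stock=12, price=29, status=new) — stock = 12, hence No.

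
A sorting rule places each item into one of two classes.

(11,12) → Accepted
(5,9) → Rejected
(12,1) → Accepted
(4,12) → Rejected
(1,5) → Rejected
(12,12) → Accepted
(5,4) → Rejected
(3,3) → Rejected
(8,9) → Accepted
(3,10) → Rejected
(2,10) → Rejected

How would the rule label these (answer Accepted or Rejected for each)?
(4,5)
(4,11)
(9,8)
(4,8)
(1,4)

Rejected, Rejected, Accepted, Rejected, Rejected

A rule that fits every label: first ≥ 8 — true of each 'Accepted' example, false of each 'Rejected' one.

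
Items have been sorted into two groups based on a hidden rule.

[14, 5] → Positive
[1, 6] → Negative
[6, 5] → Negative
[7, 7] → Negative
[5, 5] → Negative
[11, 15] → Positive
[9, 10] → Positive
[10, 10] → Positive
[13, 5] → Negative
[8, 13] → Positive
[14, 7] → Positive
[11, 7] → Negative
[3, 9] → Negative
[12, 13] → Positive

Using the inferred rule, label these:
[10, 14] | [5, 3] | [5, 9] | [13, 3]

The simplest hypothesis consistent with all the labels is: sum ≥ 19.
[10, 14] — 10+14 = 24, hence Positive.
[5, 3] — 5+3 = 8, hence Negative.
[5, 9] — 5+9 = 14, hence Negative.
[13, 3] — 13+3 = 16, hence Negative.

Positive, Negative, Negative, Negative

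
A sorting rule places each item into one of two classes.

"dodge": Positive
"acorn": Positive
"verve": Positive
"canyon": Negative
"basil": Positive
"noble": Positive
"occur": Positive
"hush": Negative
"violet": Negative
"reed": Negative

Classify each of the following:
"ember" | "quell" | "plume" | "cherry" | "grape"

'Positive' ⟺ odd length.
"ember" — length 5, hence Positive. "quell" — length 5, hence Positive. "plume" — length 5, hence Positive. "cherry" — length 6, hence Negative. "grape" — length 5, hence Positive.

Positive, Positive, Positive, Negative, Positive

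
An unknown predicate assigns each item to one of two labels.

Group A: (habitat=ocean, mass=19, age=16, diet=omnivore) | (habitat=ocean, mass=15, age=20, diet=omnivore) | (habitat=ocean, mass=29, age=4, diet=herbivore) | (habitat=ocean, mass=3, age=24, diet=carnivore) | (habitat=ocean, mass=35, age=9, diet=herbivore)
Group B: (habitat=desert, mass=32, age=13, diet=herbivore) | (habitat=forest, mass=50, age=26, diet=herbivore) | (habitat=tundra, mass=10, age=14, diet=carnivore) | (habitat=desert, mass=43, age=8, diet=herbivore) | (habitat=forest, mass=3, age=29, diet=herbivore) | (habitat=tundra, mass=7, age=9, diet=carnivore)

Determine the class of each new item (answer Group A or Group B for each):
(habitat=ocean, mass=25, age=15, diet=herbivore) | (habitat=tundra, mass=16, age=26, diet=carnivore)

Group A, Group B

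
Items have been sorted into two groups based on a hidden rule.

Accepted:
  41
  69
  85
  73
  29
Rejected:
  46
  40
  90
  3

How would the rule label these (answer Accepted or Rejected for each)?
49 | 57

The distinguishing property — ≡ 1 (mod 4) — holds for all the 'Accepted' cases and none of the 'Rejected' cases.
49: Accepted (49 mod 4 = 1). 57: Accepted (57 mod 4 = 1).

Accepted, Accepted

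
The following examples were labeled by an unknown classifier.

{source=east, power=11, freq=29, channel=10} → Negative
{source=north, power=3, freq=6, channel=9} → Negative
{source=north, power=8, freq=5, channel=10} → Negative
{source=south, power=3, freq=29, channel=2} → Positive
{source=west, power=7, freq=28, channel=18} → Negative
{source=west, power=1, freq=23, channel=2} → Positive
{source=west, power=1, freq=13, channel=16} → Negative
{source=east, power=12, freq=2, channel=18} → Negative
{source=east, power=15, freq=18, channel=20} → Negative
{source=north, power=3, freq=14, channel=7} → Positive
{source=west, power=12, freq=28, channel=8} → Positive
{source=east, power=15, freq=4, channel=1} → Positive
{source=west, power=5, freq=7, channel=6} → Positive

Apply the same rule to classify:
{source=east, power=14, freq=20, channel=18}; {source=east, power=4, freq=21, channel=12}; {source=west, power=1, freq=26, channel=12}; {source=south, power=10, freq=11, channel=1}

Negative, Negative, Negative, Positive

The common property of the 'Positive' items is: channel ≤ 8. No 'Negative' item has it.
{source=east, power=14, freq=20, channel=18}: channel = 18, doesn't qualify → Negative. {source=east, power=4, freq=21, channel=12}: channel = 12, doesn't qualify → Negative. {source=west, power=1, freq=26, channel=12}: channel = 12, doesn't qualify → Negative. {source=south, power=10, freq=11, channel=1}: channel = 1, matches → Positive.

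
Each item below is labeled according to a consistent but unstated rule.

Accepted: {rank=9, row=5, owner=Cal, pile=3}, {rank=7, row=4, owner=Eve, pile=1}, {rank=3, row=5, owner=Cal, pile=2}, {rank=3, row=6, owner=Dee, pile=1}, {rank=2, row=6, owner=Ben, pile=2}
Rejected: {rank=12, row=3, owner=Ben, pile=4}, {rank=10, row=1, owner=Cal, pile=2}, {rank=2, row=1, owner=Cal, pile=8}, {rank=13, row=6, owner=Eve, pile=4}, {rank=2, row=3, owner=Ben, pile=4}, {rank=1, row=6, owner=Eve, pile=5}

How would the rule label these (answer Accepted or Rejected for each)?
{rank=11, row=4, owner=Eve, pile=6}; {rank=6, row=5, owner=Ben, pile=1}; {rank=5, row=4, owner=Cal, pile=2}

A rule that fits every label: pile ≤ 3 AND row ≥ 3 — true of each 'Accepted' example, false of each 'Rejected' one.
Rejected: {rank=11, row=4, owner=Eve, pile=6}, since pile = 6, row = 4.
Accepted: {rank=6, row=5, owner=Ben, pile=1}, since pile = 1, row = 5.
Accepted: {rank=5, row=4, owner=Cal, pile=2}, since pile = 2, row = 4.

Rejected, Accepted, Accepted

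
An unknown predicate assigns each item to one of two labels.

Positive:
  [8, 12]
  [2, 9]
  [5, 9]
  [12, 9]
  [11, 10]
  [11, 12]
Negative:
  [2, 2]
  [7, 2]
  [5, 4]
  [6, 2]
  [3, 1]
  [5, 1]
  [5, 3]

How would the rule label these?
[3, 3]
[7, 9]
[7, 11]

Negative, Positive, Positive

Rule: sum ≥ 11. This holds for each 'Positive' example and fails for each 'Negative' one.
[3, 3]: 3+3 = 6 — does not satisfy this, so Negative. [7, 9]: 7+9 = 16 — matches, so Positive. [7, 11]: 7+11 = 18 — matches, so Positive.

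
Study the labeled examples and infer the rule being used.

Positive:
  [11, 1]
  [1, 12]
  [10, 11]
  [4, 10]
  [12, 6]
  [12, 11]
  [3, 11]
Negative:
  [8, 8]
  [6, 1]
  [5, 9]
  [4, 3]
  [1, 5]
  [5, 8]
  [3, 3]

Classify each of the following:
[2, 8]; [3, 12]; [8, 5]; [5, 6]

The classifier is using: max ≥ 10.

Negative, Positive, Negative, Negative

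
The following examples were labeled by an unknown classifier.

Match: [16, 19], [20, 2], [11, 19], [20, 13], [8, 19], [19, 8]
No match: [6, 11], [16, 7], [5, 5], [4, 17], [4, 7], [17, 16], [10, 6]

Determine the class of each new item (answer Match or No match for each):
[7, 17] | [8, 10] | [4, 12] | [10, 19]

No match, No match, No match, Match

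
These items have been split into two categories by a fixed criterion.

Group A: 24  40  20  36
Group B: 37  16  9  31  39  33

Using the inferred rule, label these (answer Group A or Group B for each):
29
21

Group B, Group B

'Group A' ⟺ even AND at least 20.
29 — 29 is odd, 29 ≥ 20, hence Group B. 21 — 21 is odd, 21 ≥ 20, hence Group B.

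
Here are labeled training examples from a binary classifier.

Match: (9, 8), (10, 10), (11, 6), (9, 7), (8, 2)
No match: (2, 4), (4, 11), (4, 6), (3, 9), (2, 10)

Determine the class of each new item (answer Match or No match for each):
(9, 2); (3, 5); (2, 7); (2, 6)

Rule: first ≥ 6. This holds for each 'Match' example and fails for each 'No match' one.
(9, 2) → first 9 → Match. (3, 5) → first 3 → No match. (2, 7) → first 2 → No match. (2, 6) → first 2 → No match.

Match, No match, No match, No match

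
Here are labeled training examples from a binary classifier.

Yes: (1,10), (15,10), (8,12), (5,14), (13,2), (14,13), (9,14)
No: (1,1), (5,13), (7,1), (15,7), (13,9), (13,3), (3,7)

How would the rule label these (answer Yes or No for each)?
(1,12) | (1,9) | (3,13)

Yes, No, No

All 'Yes' examples share one property — product is even — and every 'No' example lacks it.
(1,12): 1·12 = 12 — has this property, so Yes.
(1,9): 1·9 = 9 — does not satisfy this, so No.
(3,13): 3·13 = 39 — does not satisfy this, so No.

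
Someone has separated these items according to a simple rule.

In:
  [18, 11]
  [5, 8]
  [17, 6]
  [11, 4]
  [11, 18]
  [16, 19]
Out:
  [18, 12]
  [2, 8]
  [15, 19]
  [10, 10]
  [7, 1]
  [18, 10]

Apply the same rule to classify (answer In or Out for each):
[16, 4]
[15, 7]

Out, Out

The common property of the 'In' items is: sum is odd. No 'Out' item has it.
[16, 4] → 16+4 = 20 → Out. [15, 7] → 15+7 = 22 → Out.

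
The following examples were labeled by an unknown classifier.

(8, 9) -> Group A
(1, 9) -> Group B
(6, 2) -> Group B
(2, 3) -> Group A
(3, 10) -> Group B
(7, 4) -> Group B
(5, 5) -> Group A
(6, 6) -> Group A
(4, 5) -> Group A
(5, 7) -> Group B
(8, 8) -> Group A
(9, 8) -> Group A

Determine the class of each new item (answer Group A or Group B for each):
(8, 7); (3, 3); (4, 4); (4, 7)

Group A, Group A, Group A, Group B

A rule that fits every label: |first − second| ≤ 1 — true of each 'Group A' example, false of each 'Group B' one.
(8, 7) — |8−7| = 1, hence Group A. (3, 3) — |3−3| = 0, hence Group A. (4, 4) — |4−4| = 0, hence Group A. (4, 7) — |4−7| = 3, hence Group B.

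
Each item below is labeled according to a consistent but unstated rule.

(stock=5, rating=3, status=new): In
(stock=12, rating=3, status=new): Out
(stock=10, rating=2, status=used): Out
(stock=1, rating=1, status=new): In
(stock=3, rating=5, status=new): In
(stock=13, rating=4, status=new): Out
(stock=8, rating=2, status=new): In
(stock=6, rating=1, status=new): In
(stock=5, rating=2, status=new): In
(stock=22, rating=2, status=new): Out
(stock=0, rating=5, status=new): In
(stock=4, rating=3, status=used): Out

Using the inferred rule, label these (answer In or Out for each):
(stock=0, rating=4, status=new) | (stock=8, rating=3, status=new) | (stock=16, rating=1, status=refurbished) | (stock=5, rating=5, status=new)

The classifier is using: status is new AND stock ≤ 8.
(stock=0, rating=4, status=new) → status is new, stock = 0 → In.
(stock=8, rating=3, status=new) → status is new, stock = 8 → In.
(stock=16, rating=1, status=refurbished) → status is refurbished, stock = 16 → Out.
(stock=5, rating=5, status=new) → status is new, stock = 5 → In.

In, In, Out, In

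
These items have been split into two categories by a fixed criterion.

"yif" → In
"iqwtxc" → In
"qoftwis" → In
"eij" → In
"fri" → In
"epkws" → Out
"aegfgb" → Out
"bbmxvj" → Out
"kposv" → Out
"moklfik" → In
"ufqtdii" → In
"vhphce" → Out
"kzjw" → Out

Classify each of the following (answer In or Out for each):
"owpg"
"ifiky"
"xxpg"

A rule that fits every label: contains 'i' — true of each 'In' example, false of each 'Out' one.

Out, In, Out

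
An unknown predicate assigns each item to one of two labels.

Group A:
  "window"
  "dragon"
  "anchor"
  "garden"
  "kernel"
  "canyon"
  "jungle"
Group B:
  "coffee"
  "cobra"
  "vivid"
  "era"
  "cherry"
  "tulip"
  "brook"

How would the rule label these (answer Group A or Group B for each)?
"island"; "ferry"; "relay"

Every 'Group A' example satisfies: contains 'n'. None of the 'Group B' examples do.
"island": has 'n', qualifies → Group A. "ferry": no 'n', doesn't qualify → Group B. "relay": no 'n', doesn't qualify → Group B.

Group A, Group B, Group B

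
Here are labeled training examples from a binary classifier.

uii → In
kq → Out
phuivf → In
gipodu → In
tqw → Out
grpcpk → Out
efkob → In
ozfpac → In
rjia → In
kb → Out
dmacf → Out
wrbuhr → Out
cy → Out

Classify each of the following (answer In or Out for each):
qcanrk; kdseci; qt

Out, In, Out

The pattern is that an item is 'In' exactly when: has ≥ 2 vowels.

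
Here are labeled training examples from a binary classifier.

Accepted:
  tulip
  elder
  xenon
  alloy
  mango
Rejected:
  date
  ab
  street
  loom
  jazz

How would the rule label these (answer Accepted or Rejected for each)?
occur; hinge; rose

A rule that fits every label: odd length — true of each 'Accepted' example, false of each 'Rejected' one.
occur — length 5, hence Accepted. hinge — length 5, hence Accepted. rose — length 4, hence Rejected.

Accepted, Accepted, Rejected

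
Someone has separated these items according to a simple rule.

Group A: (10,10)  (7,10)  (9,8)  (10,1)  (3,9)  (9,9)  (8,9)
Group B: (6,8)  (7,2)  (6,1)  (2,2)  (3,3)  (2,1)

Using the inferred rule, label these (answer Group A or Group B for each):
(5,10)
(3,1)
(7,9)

A rule that fits every label: max ≥ 9 — true of each 'Group A' example, false of each 'Group B' one.

Group A, Group B, Group A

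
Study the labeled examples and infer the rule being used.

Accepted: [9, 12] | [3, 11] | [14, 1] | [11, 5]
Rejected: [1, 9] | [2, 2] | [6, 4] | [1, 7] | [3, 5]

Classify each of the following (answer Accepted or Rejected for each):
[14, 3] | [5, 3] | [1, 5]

Accepted, Rejected, Rejected

'Accepted' ⟺ sum ≥ 14.
Accepted: [14, 3], since 14+3 = 17.
Rejected: [5, 3], since 5+3 = 8.
Rejected: [1, 5], since 1+5 = 6.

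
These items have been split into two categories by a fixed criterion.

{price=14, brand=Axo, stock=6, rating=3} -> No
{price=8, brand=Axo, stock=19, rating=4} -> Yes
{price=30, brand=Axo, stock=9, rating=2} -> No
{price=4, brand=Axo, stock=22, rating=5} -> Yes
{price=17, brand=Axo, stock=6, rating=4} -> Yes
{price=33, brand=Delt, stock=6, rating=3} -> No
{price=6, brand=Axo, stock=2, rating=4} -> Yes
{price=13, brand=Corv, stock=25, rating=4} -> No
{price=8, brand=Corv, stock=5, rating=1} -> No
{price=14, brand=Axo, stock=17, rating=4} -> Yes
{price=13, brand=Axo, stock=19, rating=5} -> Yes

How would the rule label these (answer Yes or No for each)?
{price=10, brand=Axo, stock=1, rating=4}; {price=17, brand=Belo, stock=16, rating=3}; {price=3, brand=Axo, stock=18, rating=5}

A rule that fits every label: brand is Axo AND rating ≥ 4 — true of each 'Yes' example, false of each 'No' one.
{price=10, brand=Axo, stock=1, rating=4} → brand is Axo, rating = 4 → Yes.
{price=17, brand=Belo, stock=16, rating=3} → brand is Belo, rating = 3 → No.
{price=3, brand=Axo, stock=18, rating=5} → brand is Axo, rating = 5 → Yes.

Yes, No, Yes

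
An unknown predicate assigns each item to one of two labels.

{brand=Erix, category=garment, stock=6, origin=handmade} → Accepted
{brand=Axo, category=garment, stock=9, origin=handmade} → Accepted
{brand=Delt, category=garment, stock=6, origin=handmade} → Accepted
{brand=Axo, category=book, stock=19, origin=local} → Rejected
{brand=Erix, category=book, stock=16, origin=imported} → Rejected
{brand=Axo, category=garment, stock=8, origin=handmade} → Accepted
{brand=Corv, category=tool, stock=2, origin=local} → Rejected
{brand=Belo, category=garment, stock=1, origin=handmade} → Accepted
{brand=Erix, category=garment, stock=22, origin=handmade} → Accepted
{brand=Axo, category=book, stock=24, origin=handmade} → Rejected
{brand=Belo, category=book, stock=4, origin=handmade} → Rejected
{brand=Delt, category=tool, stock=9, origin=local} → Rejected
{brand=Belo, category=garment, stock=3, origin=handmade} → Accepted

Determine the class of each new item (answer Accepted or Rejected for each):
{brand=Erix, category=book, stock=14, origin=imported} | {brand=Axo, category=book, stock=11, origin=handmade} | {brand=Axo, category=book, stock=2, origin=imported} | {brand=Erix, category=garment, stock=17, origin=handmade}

Rejected, Rejected, Rejected, Accepted

Every 'Accepted' example satisfies: category is garment. None of the 'Rejected' examples do.
{brand=Erix, category=book, stock=14, origin=imported}: Rejected (category is book).
{brand=Axo, category=book, stock=11, origin=handmade}: Rejected (category is book).
{brand=Axo, category=book, stock=2, origin=imported}: Rejected (category is book).
{brand=Erix, category=garment, stock=17, origin=handmade}: Accepted (category is garment).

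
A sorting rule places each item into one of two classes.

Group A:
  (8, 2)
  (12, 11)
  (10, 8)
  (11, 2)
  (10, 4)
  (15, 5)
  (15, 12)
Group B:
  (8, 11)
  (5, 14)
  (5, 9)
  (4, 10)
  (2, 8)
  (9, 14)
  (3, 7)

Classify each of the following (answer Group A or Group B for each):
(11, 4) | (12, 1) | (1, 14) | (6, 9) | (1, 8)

The pattern is that an item is 'Group A' exactly when: first > second.
(11, 4): 11 > 4, meets the rule → Group A.
(12, 1): 12 > 1, meets the rule → Group A.
(1, 14): 1 < 14, does not pass → Group B.
(6, 9): 6 < 9, does not pass → Group B.
(1, 8): 1 < 8, does not pass → Group B.

Group A, Group A, Group B, Group B, Group B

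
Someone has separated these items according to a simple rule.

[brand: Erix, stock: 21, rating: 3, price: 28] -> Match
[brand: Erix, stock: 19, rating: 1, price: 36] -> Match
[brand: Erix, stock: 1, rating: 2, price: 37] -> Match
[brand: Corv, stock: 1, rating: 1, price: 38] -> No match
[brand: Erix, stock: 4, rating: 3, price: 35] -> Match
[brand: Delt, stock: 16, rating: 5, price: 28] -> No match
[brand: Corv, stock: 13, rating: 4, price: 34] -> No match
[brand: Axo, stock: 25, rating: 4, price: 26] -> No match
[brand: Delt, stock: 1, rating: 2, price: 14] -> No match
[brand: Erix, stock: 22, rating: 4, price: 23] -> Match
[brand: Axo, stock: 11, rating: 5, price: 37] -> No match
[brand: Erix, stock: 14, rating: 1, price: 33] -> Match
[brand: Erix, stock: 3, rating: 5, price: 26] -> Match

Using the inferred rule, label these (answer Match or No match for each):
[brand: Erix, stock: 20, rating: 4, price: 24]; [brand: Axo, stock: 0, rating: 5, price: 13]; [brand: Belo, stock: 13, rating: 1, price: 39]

Match, No match, No match

One predicate separates the groups cleanly: brand is Erix.
[brand: Erix, stock: 20, rating: 4, price: 24] — brand is Erix, hence Match.
[brand: Axo, stock: 0, rating: 5, price: 13] — brand is Axo, hence No match.
[brand: Belo, stock: 13, rating: 1, price: 39] — brand is Belo, hence No match.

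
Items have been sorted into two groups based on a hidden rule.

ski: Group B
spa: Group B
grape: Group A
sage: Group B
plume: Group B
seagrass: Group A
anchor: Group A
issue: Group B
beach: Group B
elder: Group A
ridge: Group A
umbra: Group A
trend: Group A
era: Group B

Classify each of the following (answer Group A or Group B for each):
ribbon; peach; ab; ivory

The pattern is that an item is 'Group A' exactly when: length ≥ 4 AND contains 'r'.

Group A, Group B, Group B, Group A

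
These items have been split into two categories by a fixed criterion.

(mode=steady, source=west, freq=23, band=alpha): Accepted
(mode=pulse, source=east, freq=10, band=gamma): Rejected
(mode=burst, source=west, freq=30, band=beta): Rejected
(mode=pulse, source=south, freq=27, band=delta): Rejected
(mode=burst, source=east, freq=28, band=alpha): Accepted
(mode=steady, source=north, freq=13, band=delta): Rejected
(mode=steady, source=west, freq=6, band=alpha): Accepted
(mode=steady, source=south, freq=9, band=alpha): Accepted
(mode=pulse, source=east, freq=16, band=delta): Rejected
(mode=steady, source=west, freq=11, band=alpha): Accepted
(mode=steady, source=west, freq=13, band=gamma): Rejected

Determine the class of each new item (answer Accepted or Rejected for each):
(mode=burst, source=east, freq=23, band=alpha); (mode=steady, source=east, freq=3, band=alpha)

A rule that fits every label: band is alpha — true of each 'Accepted' example, false of each 'Rejected' one.
(mode=burst, source=east, freq=23, band=alpha): band is alpha — has this property, so Accepted.
(mode=steady, source=east, freq=3, band=alpha): band is alpha — has this property, so Accepted.

Accepted, Accepted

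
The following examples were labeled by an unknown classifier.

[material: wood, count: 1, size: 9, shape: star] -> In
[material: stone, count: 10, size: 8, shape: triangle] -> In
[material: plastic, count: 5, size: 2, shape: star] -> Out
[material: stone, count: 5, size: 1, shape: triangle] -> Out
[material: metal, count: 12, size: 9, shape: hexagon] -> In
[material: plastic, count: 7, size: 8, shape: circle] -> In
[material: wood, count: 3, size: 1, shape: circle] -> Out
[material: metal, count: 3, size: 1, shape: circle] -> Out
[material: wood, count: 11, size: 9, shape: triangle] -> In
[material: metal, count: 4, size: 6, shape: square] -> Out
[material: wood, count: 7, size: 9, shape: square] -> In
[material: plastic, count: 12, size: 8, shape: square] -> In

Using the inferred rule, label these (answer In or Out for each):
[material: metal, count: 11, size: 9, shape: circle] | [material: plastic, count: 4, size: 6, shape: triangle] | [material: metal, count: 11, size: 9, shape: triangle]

In, Out, In

The pattern is that an item is 'In' exactly when: size ≥ 8.
[material: metal, count: 11, size: 9, shape: circle]: size = 9 — satisfies this, so In. [material: plastic, count: 4, size: 6, shape: triangle]: size = 6 — lacks this property, so Out. [material: metal, count: 11, size: 9, shape: triangle]: size = 9 — satisfies this, so In.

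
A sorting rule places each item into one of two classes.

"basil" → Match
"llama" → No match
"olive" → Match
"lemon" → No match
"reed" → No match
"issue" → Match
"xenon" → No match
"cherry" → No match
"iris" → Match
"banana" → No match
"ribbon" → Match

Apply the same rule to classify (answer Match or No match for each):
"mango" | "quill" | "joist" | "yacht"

Every 'Match' example satisfies: contains 'i'. None of the 'No match' examples do.
"mango" → no 'i' → No match. "quill" → has 'i' → Match. "joist" → has 'i' → Match. "yacht" → no 'i' → No match.

No match, Match, Match, No match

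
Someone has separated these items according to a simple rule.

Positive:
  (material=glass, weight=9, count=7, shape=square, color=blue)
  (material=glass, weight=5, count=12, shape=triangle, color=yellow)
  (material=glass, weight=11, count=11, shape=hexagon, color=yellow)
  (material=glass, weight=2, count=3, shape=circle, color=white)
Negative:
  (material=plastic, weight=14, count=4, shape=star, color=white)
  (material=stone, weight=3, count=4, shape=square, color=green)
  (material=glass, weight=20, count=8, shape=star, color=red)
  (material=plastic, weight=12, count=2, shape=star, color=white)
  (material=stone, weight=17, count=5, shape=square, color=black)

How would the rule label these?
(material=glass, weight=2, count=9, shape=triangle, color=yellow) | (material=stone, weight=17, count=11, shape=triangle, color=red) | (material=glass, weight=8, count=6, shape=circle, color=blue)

One predicate separates the groups cleanly: material is glass AND weight ≤ 11.
(material=glass, weight=2, count=9, shape=triangle, color=yellow) — material is glass, weight = 2, hence Positive.
(material=stone, weight=17, count=11, shape=triangle, color=red) — material is stone, weight = 17, hence Negative.
(material=glass, weight=8, count=6, shape=circle, color=blue) — material is glass, weight = 8, hence Positive.

Positive, Negative, Positive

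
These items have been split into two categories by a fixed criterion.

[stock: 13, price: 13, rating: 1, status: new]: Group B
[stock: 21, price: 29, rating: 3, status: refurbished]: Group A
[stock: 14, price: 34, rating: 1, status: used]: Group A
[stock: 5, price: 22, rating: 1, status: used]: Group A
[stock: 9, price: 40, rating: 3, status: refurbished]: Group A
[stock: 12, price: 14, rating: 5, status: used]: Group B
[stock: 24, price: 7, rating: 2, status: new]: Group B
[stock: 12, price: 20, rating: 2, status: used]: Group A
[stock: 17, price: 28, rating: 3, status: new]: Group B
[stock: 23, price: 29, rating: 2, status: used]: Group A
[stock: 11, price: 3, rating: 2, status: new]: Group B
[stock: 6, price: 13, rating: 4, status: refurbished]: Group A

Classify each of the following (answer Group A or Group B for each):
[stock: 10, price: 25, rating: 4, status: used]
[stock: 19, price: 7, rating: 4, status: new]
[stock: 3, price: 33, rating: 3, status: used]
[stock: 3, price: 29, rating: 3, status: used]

Group A, Group B, Group A, Group A

The distinguishing property — status is not new AND rating ≤ 4 — holds for all the 'Group A' cases and none of the 'Group B' cases.
[stock: 10, price: 25, rating: 4, status: used]: status is used, rating = 4, satisfies this → Group A.
[stock: 19, price: 7, rating: 4, status: new]: status is new, rating = 4, does not pass → Group B.
[stock: 3, price: 33, rating: 3, status: used]: status is used, rating = 3, satisfies this → Group A.
[stock: 3, price: 29, rating: 3, status: used]: status is used, rating = 3, satisfies this → Group A.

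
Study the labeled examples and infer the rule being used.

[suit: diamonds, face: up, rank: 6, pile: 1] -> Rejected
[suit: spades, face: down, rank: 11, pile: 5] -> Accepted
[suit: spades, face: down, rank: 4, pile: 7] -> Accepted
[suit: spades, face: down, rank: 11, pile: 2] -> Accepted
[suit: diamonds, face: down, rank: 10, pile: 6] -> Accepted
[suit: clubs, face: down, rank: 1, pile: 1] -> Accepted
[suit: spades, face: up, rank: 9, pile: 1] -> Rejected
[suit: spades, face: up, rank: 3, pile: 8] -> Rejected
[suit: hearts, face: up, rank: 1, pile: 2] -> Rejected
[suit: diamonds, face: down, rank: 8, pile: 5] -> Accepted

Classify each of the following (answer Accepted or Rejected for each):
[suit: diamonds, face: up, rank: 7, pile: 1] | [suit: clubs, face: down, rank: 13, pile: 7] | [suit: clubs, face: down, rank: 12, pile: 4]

One predicate separates the groups cleanly: face is down.
[suit: diamonds, face: up, rank: 7, pile: 1]: face is up, fails the rule → Rejected. [suit: clubs, face: down, rank: 13, pile: 7]: face is down, checks out → Accepted. [suit: clubs, face: down, rank: 12, pile: 4]: face is down, checks out → Accepted.

Rejected, Accepted, Accepted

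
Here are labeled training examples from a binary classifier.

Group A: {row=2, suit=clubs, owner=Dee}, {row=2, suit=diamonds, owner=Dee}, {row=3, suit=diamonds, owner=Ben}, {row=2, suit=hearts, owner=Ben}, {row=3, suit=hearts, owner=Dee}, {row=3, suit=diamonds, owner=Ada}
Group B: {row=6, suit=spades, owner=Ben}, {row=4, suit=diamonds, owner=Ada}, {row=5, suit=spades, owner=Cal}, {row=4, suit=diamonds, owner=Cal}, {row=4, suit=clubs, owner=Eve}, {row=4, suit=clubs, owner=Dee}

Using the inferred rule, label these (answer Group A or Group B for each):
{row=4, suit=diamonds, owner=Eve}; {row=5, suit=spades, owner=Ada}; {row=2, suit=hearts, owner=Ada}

Group B, Group B, Group A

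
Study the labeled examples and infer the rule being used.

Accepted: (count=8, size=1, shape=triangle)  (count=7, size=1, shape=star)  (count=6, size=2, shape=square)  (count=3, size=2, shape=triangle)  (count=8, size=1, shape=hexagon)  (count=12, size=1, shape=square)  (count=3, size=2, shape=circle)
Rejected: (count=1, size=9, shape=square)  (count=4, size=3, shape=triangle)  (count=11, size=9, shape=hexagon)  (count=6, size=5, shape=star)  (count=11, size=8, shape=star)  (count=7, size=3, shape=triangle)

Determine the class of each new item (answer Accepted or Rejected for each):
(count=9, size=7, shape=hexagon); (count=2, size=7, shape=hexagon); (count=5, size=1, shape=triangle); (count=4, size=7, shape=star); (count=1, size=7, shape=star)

Rejected, Rejected, Accepted, Rejected, Rejected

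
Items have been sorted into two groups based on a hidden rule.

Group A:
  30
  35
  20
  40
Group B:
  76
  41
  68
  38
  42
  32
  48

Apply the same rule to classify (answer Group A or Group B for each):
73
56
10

Group B, Group B, Group A

The classifier is using: multiple of 5.
73 — 73 = 5·14 + 3, hence Group B. 56 — 56 = 5·11 + 1, hence Group B. 10 — 10 = 5·2, hence Group A.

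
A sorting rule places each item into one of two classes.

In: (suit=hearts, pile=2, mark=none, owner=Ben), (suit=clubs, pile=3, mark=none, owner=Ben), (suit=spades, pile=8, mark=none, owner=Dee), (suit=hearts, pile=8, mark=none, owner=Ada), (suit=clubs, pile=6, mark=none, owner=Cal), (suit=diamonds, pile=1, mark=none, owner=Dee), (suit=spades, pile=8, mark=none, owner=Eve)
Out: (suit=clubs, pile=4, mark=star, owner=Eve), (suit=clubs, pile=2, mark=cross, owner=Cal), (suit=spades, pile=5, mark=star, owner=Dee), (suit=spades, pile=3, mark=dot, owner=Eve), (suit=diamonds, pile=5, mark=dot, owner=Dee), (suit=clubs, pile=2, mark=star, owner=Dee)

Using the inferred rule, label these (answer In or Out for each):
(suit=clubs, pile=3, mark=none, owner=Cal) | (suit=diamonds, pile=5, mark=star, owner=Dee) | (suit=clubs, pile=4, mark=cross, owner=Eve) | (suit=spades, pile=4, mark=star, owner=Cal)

In, Out, Out, Out

The distinguishing property — mark is none — holds for all the 'In' cases and none of the 'Out' cases.
(suit=clubs, pile=3, mark=none, owner=Cal): mark is none, satisfies this → In. (suit=diamonds, pile=5, mark=star, owner=Dee): mark is star, doesn't qualify → Out. (suit=clubs, pile=4, mark=cross, owner=Eve): mark is cross, doesn't qualify → Out. (suit=spades, pile=4, mark=star, owner=Cal): mark is star, doesn't qualify → Out.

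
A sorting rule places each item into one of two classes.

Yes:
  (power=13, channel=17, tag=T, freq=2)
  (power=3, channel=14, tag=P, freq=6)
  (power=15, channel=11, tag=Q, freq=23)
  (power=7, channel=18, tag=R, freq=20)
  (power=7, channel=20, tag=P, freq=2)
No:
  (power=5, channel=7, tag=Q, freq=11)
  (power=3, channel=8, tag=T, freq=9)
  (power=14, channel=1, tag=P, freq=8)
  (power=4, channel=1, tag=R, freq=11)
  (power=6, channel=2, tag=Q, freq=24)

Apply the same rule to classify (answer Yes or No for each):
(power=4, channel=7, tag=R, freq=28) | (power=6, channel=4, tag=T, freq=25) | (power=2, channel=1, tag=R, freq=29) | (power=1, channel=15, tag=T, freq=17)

No, No, No, Yes

The distinguishing property — channel ≥ 11 — holds for all the 'Yes' cases and none of the 'No' cases.
(power=4, channel=7, tag=R, freq=28): No (channel = 7). (power=6, channel=4, tag=T, freq=25): No (channel = 4). (power=2, channel=1, tag=R, freq=29): No (channel = 1). (power=1, channel=15, tag=T, freq=17): Yes (channel = 15).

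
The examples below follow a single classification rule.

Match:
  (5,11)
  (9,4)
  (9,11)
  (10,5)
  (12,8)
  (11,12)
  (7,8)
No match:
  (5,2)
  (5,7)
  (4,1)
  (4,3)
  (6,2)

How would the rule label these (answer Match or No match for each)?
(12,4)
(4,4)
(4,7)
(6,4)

A rule that fits every label: sum ≥ 13 — true of each 'Match' example, false of each 'No match' one.
(12,4): 12+4 = 16, qualifies → Match. (4,4): 4+4 = 8, does not pass → No match. (4,7): 4+7 = 11, does not pass → No match. (6,4): 6+4 = 10, does not pass → No match.

Match, No match, No match, No match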